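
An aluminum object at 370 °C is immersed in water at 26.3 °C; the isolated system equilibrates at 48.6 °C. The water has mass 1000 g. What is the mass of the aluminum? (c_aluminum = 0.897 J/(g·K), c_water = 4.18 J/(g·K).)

Heat lost by the aluminum = heat gained by the water:
m×0.897×(370 − 48.6) = 1000×4.18×(48.6 − 26.3)
288.3 m = 93214  ⇒  m ≈ 323.3 g

m ≈ 323 g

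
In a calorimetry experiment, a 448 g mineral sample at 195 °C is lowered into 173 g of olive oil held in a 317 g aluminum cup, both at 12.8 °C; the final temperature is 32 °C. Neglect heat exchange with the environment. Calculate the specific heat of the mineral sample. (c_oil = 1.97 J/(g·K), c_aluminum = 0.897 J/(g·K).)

c ≈ 0.164 J/(g·K)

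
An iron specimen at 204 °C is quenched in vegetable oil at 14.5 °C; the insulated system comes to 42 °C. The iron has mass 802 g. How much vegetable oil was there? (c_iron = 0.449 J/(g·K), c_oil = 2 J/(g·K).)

|Q_iron| = |Q_oil|:
802×0.449×(204 − 42) = m×2×(42 − 14.5)
55 m = 58336  ⇒  m ≈ 1061 g

m ≈ 1060 g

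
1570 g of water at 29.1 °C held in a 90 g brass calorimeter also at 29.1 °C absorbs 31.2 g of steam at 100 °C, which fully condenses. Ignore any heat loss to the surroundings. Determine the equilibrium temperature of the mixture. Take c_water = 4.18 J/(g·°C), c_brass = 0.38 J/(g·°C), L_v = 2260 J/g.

T_f ≈ 41.0 °C

Conservation of energy gives ΣQ = 0:
condense steam: −31.2·2260 = −70512
  condensed water 100 °C→T: 130.42(T − 100)
  water warms: 1570·4.18·(T − 29.1) = 6562.6(T − 29.1)
  cup: 34.2(T − 29.1)
6727.2 T = 70512 + 13042 + 191967 = 275520
T ≈ 40.96 °C — below 100 °C, confirming all the steam condensed.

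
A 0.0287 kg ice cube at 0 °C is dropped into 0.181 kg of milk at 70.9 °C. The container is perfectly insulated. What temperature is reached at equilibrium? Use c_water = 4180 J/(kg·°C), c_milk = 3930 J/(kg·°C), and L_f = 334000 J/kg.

T_f ≈ 49.1 °C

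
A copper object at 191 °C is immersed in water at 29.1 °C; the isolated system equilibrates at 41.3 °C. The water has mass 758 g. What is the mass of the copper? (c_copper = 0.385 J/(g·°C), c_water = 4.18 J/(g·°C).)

m ≈ 671 g

Let T be the final temperature. ΣQ_i = 0:
m×0.385×(41.3 − 191) + 758×4.18×(41.3 − 29.1) = 0
-57.63 m = -38655
m = -38655/-57.63 ≈ 670.7 g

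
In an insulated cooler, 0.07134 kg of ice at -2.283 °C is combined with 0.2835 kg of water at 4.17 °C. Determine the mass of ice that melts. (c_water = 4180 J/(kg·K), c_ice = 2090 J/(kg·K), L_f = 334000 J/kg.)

Cooling the water to 0 °C releases 0.2835·4180·4.17 = 4941.6 J.
Of that, 0.07134·2090·2.283 = 340.4 J goes to bring the ice to 0 °C, leaving 4601.2 J.
Fully melting the ice requires m_ice L_f = 0.07134·334000 = 23828 J.
4601.2 J < 23828 J, so only part of the ice melts and the system sits at 0 °C.
m_melted·334000 = 4601.2  ⇒  m_melted ≈ 0.01378 kg.

m_melted ≈ 0.0138 kg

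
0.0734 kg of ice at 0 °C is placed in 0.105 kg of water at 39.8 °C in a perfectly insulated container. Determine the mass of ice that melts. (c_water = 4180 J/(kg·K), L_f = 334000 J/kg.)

m_melted ≈ 0.0523 kg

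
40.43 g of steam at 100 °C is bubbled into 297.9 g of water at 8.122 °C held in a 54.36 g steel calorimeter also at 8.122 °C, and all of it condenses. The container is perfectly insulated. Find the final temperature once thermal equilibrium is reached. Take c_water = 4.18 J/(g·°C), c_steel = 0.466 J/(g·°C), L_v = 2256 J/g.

Heat gained plus heat lost sum to zero:
latent heat released on condensation: 40.43×2256 = 91210; condensed water 100 °C→T: 169(T − 100); original water: 1245.2(T − 8.122); steel cup: 54.36×0.466×(T − 8.122) = 25.33(T − 8.122)
1439.6 T = 91210 + 16900 + 10319 = 118429
T ≈ 82.27 °C, under the boiling point, so the assumption holds.

T_f ≈ 82.3 °C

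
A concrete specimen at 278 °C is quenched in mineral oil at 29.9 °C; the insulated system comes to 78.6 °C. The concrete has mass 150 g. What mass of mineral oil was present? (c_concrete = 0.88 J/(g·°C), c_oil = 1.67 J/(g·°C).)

m ≈ 324 g

|Q_concrete| = |Q_oil|:
150·0.88·(278 − 78.6) = m·1.67·(78.6 − 29.9)
81.33 m = 26321  ⇒  m ≈ 323.6 g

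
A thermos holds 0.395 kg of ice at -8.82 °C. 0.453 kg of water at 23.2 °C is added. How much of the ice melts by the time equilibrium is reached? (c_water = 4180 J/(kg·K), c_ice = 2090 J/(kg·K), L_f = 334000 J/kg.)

m_melted ≈ 0.11 kg

Heat available from the water dropping to 0 °C: 0.453×4180×23.2 = 43930 J.
Of that, 0.395×2090×8.82 = 7281.4 J goes to bring the ice to 0 °C, leaving 36649 J.
To melt every bit of ice: 0.395×334000 = 131930 J.
That's not enough to melt it all — equilibrium is at 0 °C with ice remaining.
Mass melted = 36649/334000 ≈ 0.1097 kg.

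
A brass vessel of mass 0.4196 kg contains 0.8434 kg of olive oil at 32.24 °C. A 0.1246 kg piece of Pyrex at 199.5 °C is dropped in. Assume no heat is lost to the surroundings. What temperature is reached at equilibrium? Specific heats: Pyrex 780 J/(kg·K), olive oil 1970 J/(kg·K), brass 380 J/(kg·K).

T_f ≈ 40.7 °C

Energy conservation, ΣQ = 0:
0.1246·780·(T − 199.5) + 0.8434·1970·(T − 32.24) + 0.4196·380·(T − 32.24) = 0
97.19(T − 199.5) + 1661.5(T − 32.24) + 159.45(T − 32.24) = 0
(97.19 + 1661.5 + 159.45) T = 97.19·199.5 + 1661.5·32.24 + 159.45·32.24
T = 78096 / 1918.1 = 40.7 °C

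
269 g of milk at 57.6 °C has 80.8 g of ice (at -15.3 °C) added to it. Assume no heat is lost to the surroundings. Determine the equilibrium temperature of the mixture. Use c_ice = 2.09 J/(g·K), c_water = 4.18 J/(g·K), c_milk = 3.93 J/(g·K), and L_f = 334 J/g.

T_f ≈ 22.5 °C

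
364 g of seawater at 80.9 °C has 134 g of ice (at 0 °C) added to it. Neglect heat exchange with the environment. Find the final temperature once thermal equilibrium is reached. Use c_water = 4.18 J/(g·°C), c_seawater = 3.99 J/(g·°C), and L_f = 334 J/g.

T_f ≈ 36.1 °C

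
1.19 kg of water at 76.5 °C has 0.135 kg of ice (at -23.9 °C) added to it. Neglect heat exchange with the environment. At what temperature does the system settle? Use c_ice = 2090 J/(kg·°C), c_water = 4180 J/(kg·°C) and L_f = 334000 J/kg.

T_f ≈ 59.3 °C

Setting the total heat transfer to zero:
ice -23.9→0 °C: 0.135×2090×23.9 = 6743.4
  latent heat to melt: 0.135×334000 = 45090
  warm the meltwater: 564.3 T
  water cools: 1.19×4180×(T − 76.5) = 4974.2(T − 76.5)
5538.5 T = 380526 − 51833 = 328693
T ≈ 59.35 °C (positive, so assuming full melt was valid).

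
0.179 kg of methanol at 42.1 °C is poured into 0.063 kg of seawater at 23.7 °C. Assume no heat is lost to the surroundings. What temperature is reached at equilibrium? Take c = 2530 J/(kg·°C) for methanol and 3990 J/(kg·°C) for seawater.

T_f ≈ 35.5 °C

Energy conservation, ΣQ = 0:
0.179×2530×(T − 42.1) + 0.063×3990×(T − 23.7) = 0
452.87(T − 42.1) + 251.37(T − 23.7) = 0
704.24 T = 25023
T = 25023 / 704.24 = 35.5 °C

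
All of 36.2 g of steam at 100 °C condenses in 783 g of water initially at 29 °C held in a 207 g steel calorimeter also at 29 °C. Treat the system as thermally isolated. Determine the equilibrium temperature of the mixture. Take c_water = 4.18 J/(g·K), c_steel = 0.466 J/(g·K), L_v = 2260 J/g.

T_f ≈ 55.3 °C

Energy balance with sensible and latent terms:
steam→water at 100 °C releases m L_v = 36.2×2260 = 81812; condensed water 100 °C→T: 151.32(T − 100); water warms: 783×4.18×(T − 29) = 3272.9(T − 29); steel cup: 207×0.466×(T − 29) = 96.46(T − 29)
3520.7 T = 81812 + 15132 + 97713 = 194656
T ≈ 55.29 °C, under the boiling point, so the assumption holds.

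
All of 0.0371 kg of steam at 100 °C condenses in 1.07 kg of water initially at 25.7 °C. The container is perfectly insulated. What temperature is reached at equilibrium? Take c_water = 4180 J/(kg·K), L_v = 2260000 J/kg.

Net heat exchanged in the isolated system is zero:
condense steam: −0.0371×2260000 = −83846
  condensate cools 100→T: 0.0371×4180×(T − 100) = 155.08(T − 100)
  water warms: 1.07×4180×(T − 25.7) = 4472.6(T − 25.7)
4627.7 T = 83846 + 15508 + 114946 = 214300
T ≈ 46.31 °C, under the boiling point, so the assumption holds.

T_f ≈ 46.3 °C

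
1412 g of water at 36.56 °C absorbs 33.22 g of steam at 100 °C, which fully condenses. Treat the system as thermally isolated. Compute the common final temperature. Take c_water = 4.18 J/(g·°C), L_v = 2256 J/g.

T_f ≈ 50.4 °C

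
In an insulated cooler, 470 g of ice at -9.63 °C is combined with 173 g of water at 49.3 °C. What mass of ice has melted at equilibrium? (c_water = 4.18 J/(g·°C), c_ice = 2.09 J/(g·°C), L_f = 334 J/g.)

m_melted ≈ 78.4 g

Heat available from the water dropping to 0 °C: 173·4.18·49.3 = 35651 J.
Warming the ice to 0 °C takes 470·2.09·9.63 = 9459.5 J, leaving 26191 J for melting.
To melt every bit of ice: 470·334 = 156980 J.
That's not enough to melt it all — equilibrium is at 0 °C with ice remaining.
Mass melted = 26191/334 ≈ 78.42 g.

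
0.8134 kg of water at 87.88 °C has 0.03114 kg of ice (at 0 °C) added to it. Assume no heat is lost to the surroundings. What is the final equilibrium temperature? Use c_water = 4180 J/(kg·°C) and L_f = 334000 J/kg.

Sum of m c ΔT and latent-heat terms is zero:
fusion: m_ice L_f = 0.03114×334000 = 10401
  meltwater 0→T: 0.03114×4180×T = 130.17 T
  water cools: 0.8134×4180×(T − 87.88) = 3400(T − 87.88)
3530.2 T = 298793 − 10401 = 288392
T ≈ 81.69 °C (positive, so assuming full melt was valid).

T_f ≈ 81.7 °C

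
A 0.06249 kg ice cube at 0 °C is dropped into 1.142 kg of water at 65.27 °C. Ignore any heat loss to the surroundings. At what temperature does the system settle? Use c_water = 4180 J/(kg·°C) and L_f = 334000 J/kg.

Taking heat into each body as positive, Σ m c ΔT = 0:
melt ice: 0.06249×334000 = 20872; meltwater 0→T: 0.06249×4180×T = 261.21 T; water: 4773.6(T − 65.27)
5034.8 T = 311570 − 20872 = 290699
T ≈ 57.74 °C — above 0 °C, consistent with complete melting.

T_f ≈ 57.7 °C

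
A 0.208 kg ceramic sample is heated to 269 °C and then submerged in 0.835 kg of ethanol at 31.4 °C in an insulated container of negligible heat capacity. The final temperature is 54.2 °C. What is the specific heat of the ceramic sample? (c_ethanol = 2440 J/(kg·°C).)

c ≈ 1040 J/(kg·°C)

Setting the total heat transfer to zero:
0.208×c×(54.2 − 269) + 0.835×2440×(54.2 − 31.4) = 0
-44.68 c = -46453
c = -46453/-44.68 ≈ 1040 J/(kg·°C)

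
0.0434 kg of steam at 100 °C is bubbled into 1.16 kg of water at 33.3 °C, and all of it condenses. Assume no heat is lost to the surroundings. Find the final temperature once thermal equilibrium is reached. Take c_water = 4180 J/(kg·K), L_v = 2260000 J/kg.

T_f ≈ 55.2 °C

Energy conservation, ΣQ = 0:
steam→water at 100 °C releases m L_v = 0.0434×2260000 = 98084
  condensate cools 100→T: 0.0434×4180×(T − 100) = 181.41(T − 100)
  water warms: 1.16×4180×(T − 33.3) = 4848.8(T − 33.3)
5030.2 T = 98084 + 18141 + 161465 = 277690
T ≈ 55.20 °C, under the boiling point, so the assumption holds.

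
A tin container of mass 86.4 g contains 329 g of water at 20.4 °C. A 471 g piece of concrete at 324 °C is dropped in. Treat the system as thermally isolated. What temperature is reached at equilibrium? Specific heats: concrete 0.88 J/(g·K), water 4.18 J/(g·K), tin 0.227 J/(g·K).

T_f ≈ 89.9 °C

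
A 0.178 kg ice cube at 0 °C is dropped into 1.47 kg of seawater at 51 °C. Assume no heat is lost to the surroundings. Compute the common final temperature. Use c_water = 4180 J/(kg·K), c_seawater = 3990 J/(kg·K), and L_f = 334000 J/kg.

T_f ≈ 36.3 °C

Conservation of energy gives ΣQ = 0:
latent heat to melt: 0.178·334000 = 59452; warm the meltwater: 744.04 T; seawater cools: 1.47·3990·(T − 51) = 5865.3(T − 51)
6609.3 T = 299130 − 59452 = 239678
T ≈ 36.26 °C — above 0 °C, consistent with complete melting.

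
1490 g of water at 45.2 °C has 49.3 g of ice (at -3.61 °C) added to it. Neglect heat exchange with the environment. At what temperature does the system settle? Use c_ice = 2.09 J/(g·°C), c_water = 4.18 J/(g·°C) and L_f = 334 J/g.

T_f ≈ 41.1 °C

Energy conservation, ΣQ = 0:
warm ice to 0 °C: 49.3×2.09×(0 − (-3.61)) = 371.96
  melt ice: 49.3×334 = 16466
  warm the meltwater: 206.07 T
  water: 6228.2(T − 45.2)
6434.3 T = 281515 − 16838 = 264676
T ≈ 41.14 °C (positive, so assuming full melt was valid).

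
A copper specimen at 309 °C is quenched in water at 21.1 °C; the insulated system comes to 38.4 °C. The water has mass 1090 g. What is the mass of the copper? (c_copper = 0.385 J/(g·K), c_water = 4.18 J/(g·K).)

m ≈ 757 g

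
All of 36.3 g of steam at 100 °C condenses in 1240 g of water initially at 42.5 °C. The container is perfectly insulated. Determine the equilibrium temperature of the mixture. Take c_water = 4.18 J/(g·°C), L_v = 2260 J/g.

T_f ≈ 59.5 °C

Heat gained plus heat lost sum to zero:
steam→water at 100 °C releases m L_v = 36.3·2260 = 82038; condensed water 100 °C→T: 151.73(T − 100); water warms: 1240·4.18·(T − 42.5) = 5183.2(T − 42.5)
5334.9 T = 82038 + 15173 + 220286 = 317497
T ≈ 59.51 °C, under the boiling point, so the assumption holds.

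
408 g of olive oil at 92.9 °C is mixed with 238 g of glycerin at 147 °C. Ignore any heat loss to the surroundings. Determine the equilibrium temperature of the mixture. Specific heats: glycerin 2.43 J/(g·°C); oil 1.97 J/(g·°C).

Setting the total heat transfer to zero:
238×2.43×(T − 147) + 408×1.97×(T − 92.9) = 0
1382.1 T = 159685
T = 159685/1382.1 ≈ 115.54 °C

T_f ≈ 115.5 °C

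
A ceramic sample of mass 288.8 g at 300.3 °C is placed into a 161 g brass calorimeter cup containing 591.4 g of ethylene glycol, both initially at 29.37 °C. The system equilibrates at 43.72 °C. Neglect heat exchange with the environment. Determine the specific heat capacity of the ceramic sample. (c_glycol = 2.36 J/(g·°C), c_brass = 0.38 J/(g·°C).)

Net heat exchanged in the isolated system is zero:
288.8×c×(43.72 − 300.3) + 591.4×2.36×(43.72 − 29.37) + 161×0.38×(43.72 − 29.37) = 0
-74100 c = -20906
c = -20906/-74100 ≈ 0.2821 J/(g·°C)

c ≈ 0.282 J/(g·°C)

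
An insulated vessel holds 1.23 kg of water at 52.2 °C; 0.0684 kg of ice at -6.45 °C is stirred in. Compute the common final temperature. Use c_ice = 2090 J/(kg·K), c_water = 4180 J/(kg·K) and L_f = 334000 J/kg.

T_f ≈ 45.1 °C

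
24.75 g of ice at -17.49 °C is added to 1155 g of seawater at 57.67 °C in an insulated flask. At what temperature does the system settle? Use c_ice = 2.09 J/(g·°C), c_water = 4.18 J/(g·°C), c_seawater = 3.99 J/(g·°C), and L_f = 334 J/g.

T_f ≈ 54.5 °C

Energy balance with sensible and latent terms:
ice -17.49→0 °C: 24.75×2.09×17.49 = 904.71
  fusion: m_ice L_f = 24.75×334 = 8266.5
  warm the meltwater: 103.45 T
  seawater: 4608.4(T − 57.67)
4711.9 T = 265769 − 9171.2 = 256598
T ≈ 54.46 °C (positive, so assuming full melt was valid).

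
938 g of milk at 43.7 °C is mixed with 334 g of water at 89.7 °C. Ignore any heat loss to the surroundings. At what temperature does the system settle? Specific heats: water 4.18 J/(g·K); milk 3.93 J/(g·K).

T_f ≈ 56.3 °C

Setting the total heat transfer to zero:
334×4.18×(T − 89.7) + 938×3.93×(T − 43.7) = 0
5082.5 T = 286325
T = 286325 / 5082.5 = 56.3 °C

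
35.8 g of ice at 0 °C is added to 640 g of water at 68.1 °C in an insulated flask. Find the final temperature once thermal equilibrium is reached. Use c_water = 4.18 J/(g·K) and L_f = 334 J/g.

Energy conservation, ΣQ = 0:
latent heat to melt: 35.8×334 = 11957; warm the meltwater: 149.64 T; water cools: 640×4.18×(T − 68.1) = 2675.2(T − 68.1)
2824.8 T = 182181 − 11957 = 170224
T ≈ 60.26 °C. Since T > 0 °C, the all-ice-melts assumption holds.

T_f ≈ 60.3 °C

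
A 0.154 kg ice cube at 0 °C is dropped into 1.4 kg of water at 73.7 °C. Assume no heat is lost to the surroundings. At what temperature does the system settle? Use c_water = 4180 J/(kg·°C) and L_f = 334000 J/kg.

T_f ≈ 58.5 °C

Let T be the final temperature. ΣQ_i = 0:
fusion: m_ice L_f = 0.154×334000 = 51436
  meltwater 0→T: 0.154×4180×T = 643.72 T
  water: 5852(T − 73.7)
6495.7 T = 431292 − 51436 = 379856
T ≈ 58.48 °C — above 0 °C, consistent with complete melting.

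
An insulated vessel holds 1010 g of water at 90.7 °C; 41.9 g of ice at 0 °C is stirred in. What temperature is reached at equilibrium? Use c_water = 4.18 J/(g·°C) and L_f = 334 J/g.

T_f ≈ 83.9 °C

Let T be the final temperature. ΣQ_i = 0:
fusion: m_ice L_f = 41.9×334 = 13995; meltwater 0→T: 41.9×4.18×T = 175.14 T; water: 4221.8(T − 90.7)
4396.9 T = 382917 − 13995 = 368923
T ≈ 83.90 °C (positive, so assuming full melt was valid).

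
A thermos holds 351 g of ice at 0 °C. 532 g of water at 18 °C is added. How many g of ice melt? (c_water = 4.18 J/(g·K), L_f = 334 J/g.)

m_melted ≈ 120 g

Water can give up m c ΔT = 532·4.18·18 = 40028 J before reaching 0 °C.
Fully melting the ice requires m_ice L_f = 351·334 = 117234 J.
That's not enough to melt it all — equilibrium is at 0 °C with ice remaining.
m_melt = 40028 / L_f = 119.8 g.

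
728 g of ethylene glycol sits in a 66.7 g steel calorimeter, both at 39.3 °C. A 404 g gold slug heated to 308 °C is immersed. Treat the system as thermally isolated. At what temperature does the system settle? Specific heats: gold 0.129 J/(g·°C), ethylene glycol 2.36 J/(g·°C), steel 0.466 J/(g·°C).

T_f ≈ 47.1 °C

Conservation of energy gives ΣQ = 0:
404×0.129×(T − 308) + 728×2.36×(T − 39.3) + 66.7×0.466×(T − 39.3) = 0
52.12(T − 308) + 1718.1(T − 39.3) + 31.08(T − 39.3) = 0
(52.12 + 1718.1 + 31.08) T = 52.12×308 + 1718.1×39.3 + 31.08×39.3
T = 84794 / 1801.3 = 47.1 °C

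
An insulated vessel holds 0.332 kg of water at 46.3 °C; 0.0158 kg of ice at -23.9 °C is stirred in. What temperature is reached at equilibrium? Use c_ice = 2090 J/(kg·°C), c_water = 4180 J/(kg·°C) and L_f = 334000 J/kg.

T_f ≈ 40.0 °C

Taking heat into each body as positive, Σ m c ΔT = 0:
ice -23.9→0 °C: 0.0158·2090·23.9 = 789.23; melt ice: 0.0158·334000 = 5277.2; warm the meltwater: 66.04 T; water cools: 0.332·4180·(T − 46.3) = 1387.8(T − 46.3)
1453.8 T = 64253 − 6066.4 = 58187
T ≈ 40.02 °C — above 0 °C, consistent with complete melting.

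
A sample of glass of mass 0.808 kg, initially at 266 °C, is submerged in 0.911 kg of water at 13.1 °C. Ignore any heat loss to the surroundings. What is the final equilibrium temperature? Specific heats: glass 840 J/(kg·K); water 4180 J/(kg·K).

T_f = Σ m_i c_i T_i / Σ m_i c_i:
T_f = (678.72*266 + 3808*13.1) / (678.72 + 3808)
    = 230424 / 4486.7 ≈ 51.36 °C

T_f ≈ 51.4 °C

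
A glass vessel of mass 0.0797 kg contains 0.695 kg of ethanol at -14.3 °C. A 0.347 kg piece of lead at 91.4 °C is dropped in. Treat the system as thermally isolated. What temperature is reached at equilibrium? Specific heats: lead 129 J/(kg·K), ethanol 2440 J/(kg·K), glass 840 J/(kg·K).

T_f ≈ -11.7 °C

Let T be the final temperature. ΣQ_i = 0:
0.347*129*(T − 91.4) + 0.695*2440*(T − (-14.3)) + 0.0797*840*(T − (-14.3)) = 0
1807.5 T = -21116
T ≈ -11.68 °C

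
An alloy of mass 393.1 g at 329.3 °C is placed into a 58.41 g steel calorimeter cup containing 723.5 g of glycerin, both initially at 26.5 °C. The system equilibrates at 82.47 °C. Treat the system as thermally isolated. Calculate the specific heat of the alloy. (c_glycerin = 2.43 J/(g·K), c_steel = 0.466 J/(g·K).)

Setting the total heat transfer to zero:
393.1×c×(82.47 − 329.3) + 723.5×2.43×(82.47 − 26.5) + 58.41×0.466×(82.47 − 26.5) = 0
-97029 c = -99925
c = -99925/-97029 ≈ 1.03 J/(g·K)

c ≈ 1.03 J/(g·K)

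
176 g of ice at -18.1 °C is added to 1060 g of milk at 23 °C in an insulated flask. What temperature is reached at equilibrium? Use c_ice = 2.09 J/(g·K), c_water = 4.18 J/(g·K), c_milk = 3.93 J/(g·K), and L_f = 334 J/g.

Sum of m c ΔT and latent-heat terms is zero:
ice -18.1→0 °C: 176×2.09×18.1 = 6657.9; fusion: m_ice L_f = 176×334 = 58784; warm the meltwater: 735.68 T; milk cools: 1060×3.93×(T − 23) = 4165.8(T − 23)
4901.5 T = 95813 − 65442 = 30371
T ≈ 6.20 °C — above 0 °C, consistent with complete melting.

T_f ≈ 6.2 °C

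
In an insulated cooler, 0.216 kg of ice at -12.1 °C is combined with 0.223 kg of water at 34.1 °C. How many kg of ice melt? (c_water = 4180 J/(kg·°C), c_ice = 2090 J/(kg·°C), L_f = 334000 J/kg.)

m_melted ≈ 0.0788 kg

Heat available from the water dropping to 0 °C: 0.223·4180·34.1 = 31786 J.
Of that, 0.216·2090·12.1 = 5462.4 J goes to bring the ice to 0 °C, leaving 26324 J.
Melting all 0.216 kg of ice would need 0.216·334000 = 72144 J.
That's not enough to melt it all — equilibrium is at 0 °C with ice remaining.
m_melt = 26324 / L_f = 0.07881 kg.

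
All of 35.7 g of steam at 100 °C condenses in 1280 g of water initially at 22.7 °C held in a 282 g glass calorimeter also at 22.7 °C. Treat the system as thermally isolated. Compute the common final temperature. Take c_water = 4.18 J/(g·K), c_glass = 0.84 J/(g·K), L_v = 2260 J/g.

T_f ≈ 38.8 °C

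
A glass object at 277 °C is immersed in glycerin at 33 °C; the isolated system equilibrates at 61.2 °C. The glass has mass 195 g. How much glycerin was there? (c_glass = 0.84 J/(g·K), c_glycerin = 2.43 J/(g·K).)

Setting the total heat transfer to zero:
195·0.84·(61.2 − 277) + m·2.43·(61.2 − 33) = 0
68.53 m = 35348
m = 35348/68.53 ≈ 515.8 g

m ≈ 516 g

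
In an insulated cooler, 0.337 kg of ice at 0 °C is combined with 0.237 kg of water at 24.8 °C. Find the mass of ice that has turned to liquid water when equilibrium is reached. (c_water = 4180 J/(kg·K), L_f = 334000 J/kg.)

m_melted ≈ 0.0736 kg

Heat available from the water dropping to 0 °C: 0.237·4180·24.8 = 24568 J.
Fully melting the ice requires m_ice L_f = 0.337·334000 = 112558 J.
That's not enough to melt it all — equilibrium is at 0 °C with ice remaining.
m_melt = 24568 / L_f = 0.07356 kg.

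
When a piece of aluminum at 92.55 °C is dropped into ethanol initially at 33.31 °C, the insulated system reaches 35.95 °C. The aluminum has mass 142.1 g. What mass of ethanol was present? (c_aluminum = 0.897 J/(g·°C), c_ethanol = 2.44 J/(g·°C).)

m ≈ 1120 g

|Q_aluminum| = |Q_ethanol|:
142.1×0.897×(92.55 − 35.95) = m×2.44×(35.95 − 33.31)
6.442 m = 7214.4  ⇒  m ≈ 1120 g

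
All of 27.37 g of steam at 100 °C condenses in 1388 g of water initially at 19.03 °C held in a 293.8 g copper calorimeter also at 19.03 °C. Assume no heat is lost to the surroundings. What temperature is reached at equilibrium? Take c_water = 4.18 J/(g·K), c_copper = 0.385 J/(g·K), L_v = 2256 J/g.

Setting the total heat transfer to zero:
steam→water at 100 °C releases m L_v = 27.37×2256 = 61747
  condensate cools 100→T: 27.37×4.18×(T − 100) = 114.41(T − 100)
  water warms: 1388×4.18×(T − 19.03) = 5801.8(T − 19.03)
  cup: 113.11(T − 19.03)
6029.4 T = 61747 + 11441 + 112562 = 185749
T ≈ 30.81 °C, under the boiling point, so the assumption holds.

T_f ≈ 30.8 °C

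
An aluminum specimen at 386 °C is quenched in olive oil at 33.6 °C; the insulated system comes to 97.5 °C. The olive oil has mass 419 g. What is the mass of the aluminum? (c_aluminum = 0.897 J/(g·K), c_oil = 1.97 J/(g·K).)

m ≈ 204 g

Setting the total heat transfer to zero:
m·0.897·(97.5 − 386) + 419·1.97·(97.5 − 33.6) = 0
-258.78 m = -52745
m = -52745/-258.78 ≈ 203.8 g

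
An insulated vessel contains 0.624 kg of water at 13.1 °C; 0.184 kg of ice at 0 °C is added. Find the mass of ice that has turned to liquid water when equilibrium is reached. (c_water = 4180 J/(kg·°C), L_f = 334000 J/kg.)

Heat available from the water dropping to 0 °C: 0.624×4180×13.1 = 34169 J.
To melt every bit of ice: 0.184×334000 = 61456 J.
Since 34169 < 61456 J, not all the ice melts; equilibrium is at 0 °C.
m_melt = 34169 / L_f = 0.1023 kg.

m_melted ≈ 0.102 kg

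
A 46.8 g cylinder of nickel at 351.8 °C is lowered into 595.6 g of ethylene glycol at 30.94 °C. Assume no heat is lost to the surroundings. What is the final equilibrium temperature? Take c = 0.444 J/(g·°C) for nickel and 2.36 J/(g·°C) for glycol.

T_f ≈ 35.6 °C

Taking heat into each body as positive, Σ m c ΔT = 0:
46.8*0.444*(T − 351.8) + 595.6*2.36*(T − 30.94) = 0
(20.78 + 1405.6) T = 20.78*351.8 + 1405.6*30.94
T = 50800 / 1426.4 = 35.6 °C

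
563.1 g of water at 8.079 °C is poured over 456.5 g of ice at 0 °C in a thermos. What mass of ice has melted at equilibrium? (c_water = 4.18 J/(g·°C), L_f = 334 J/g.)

Water can give up m c ΔT = 563.1·4.18·8.079 = 19016 J before reaching 0 °C.
To melt every bit of ice: 456.5·334 = 152471 J.
That's not enough to melt it all — equilibrium is at 0 °C with ice remaining.
m_melt = 19016 / L_f = 56.93 g.

m_melted ≈ 56.9 g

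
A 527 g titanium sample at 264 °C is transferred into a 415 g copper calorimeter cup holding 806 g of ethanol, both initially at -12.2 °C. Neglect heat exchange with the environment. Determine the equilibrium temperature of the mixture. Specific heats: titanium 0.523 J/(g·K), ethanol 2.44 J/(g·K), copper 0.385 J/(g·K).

T_f is the heat-capacity-weighted average of the initial temperatures:
T_f = (275.62×264 + 1966.6×(-12.2) + 159.78×(-12.2)) / (275.62 + 1966.6 + 159.78)
    = 46822 / 2402 ≈ 19.49 °C

T_f ≈ 19.5 °C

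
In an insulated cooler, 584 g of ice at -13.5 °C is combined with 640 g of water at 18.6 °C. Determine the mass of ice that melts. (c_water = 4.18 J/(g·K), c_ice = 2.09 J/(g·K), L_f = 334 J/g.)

Heat available from the water dropping to 0 °C: 640×4.18×18.6 = 49759 J.
Of that, 584×2.09×13.5 = 16478 J goes to bring the ice to 0 °C, leaving 33281 J.
Melting all 584 g of ice would need 584×334 = 195056 J.
33281 J < 195056 J, so only part of the ice melts and the system sits at 0 °C.
Mass melted = 33281/334 ≈ 99.64 g.

m_melted ≈ 99.6 g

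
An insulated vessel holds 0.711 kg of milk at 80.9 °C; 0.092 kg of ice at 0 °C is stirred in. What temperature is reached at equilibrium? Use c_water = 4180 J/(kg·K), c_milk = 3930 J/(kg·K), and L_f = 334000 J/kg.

Energy balance with sensible and latent terms:
latent heat to melt: 0.092·334000 = 30728
  warm the meltwater: 384.56 T
  milk cools: 0.711·3930·(T − 80.9) = 2794.2(T − 80.9)
3178.8 T = 226053 − 30728 = 195325
T ≈ 61.45 °C (positive, so assuming full melt was valid).

T_f ≈ 61.4 °C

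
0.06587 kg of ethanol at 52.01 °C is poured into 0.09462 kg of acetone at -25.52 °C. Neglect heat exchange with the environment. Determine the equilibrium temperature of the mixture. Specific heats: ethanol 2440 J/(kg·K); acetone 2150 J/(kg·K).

T_f ≈ 8.7 °C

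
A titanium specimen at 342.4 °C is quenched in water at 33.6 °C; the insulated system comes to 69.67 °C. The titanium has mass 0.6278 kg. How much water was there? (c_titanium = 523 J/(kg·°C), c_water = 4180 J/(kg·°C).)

Heat lost by the titanium = heat gained by the water:
0.6278×523×(342.4 − 69.67) = m×4180×(69.67 − 33.6)
150773 m = 89548  ⇒  m ≈ 0.5939 kg

m ≈ 0.594 kg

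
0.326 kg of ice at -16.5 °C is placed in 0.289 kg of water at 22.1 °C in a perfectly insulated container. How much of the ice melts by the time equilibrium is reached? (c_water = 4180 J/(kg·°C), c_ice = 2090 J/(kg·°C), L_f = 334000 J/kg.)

m_melted ≈ 0.0463 kg

Cooling the water to 0 °C releases 0.289·4180·22.1 = 26697 J.
Warming the ice to 0 °C takes 0.326·2090·16.5 = 11242 J, leaving 15455 J for melting.
Melting all 0.326 kg of ice would need 0.326·334000 = 108884 J.
That's not enough to melt it all — equilibrium is at 0 °C with ice remaining.
Mass melted = 15455/334000 ≈ 0.04627 kg.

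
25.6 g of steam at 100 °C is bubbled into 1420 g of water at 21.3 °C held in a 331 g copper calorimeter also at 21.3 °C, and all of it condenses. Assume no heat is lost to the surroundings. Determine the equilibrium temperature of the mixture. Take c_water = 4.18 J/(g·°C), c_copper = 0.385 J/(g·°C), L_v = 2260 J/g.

Energy conservation, ΣQ = 0:
condense steam: −25.6·2260 = −57856; condensate cools 100→T: 25.6·4.18·(T − 100) = 107.01(T − 100); original water: 5935.6(T − 21.3); cup: 127.44(T − 21.3)
6170 T = 57856 + 10701 + 129143 = 197699
T ≈ 32.04 °C — below 100 °C, confirming all the steam condensed.

T_f ≈ 32.0 °C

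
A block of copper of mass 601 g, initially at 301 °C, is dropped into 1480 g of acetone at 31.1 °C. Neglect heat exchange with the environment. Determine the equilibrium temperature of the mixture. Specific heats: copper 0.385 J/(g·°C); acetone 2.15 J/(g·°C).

T_f ≈ 49.4 °C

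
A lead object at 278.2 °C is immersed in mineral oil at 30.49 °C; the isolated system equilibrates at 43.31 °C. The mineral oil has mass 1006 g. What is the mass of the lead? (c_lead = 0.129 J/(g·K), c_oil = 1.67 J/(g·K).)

m ≈ 711 g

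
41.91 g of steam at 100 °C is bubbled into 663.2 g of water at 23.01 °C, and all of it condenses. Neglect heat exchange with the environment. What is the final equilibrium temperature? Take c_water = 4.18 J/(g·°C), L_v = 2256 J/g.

T_f ≈ 59.7 °C

Let T be the final temperature. ΣQ_i = 0:
steam→water at 100 °C releases m L_v = 41.91×2256 = 94549
  condensed water 100 °C→T: 175.18(T − 100)
  water warms: 663.2×4.18×(T − 23.01) = 2772.2(T − 23.01)
2947.4 T = 94549 + 17518 + 63788 = 175855
T ≈ 59.67 °C (< 100 °C, so full condensation is consistent).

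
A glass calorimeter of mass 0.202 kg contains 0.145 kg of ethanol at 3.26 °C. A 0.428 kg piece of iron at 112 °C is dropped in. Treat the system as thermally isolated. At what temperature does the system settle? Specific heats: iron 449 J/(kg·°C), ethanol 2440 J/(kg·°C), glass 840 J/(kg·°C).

T_f ≈ 32.5 °C

Net heat exchanged in the isolated system is zero:
0.428·449·(T − 112) + 0.145·2440·(T − 3.26) + 0.202·840·(T − 3.26) = 0
192.17(T − 112) + 353.8(T − 3.26) + 169.68(T − 3.26) = 0
(192.17 + 353.8 + 169.68) T = 192.17·112 + 353.8·3.26 + 169.68·3.26
T = 23230 / 715.65 = 32.5 °C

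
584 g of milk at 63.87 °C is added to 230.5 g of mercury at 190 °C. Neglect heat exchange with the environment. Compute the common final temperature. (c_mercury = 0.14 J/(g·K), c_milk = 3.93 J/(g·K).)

Energy conservation, ΣQ = 0:
230.5·0.14·(T − 190) + 584·3.93·(T − 63.87) = 0
32.27(T − 190) + 2295.1(T − 63.87) = 0
2327.4 T = 152721
T = 152721/2327.4 ≈ 65.62 °C

T_f ≈ 65.6 °C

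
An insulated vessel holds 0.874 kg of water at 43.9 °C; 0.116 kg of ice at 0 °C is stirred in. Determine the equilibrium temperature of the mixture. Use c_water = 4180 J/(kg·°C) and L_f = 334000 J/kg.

Energy balance with sensible and latent terms:
fusion: m_ice L_f = 0.116·334000 = 38744
  warm the meltwater: 484.88 T
  water cools: 0.874·4180·(T − 43.9) = 3653.3(T − 43.9)
4138.2 T = 160381 − 38744 = 121637
T ≈ 29.39 °C. Since T > 0 °C, the all-ice-melts assumption holds.

T_f ≈ 29.4 °C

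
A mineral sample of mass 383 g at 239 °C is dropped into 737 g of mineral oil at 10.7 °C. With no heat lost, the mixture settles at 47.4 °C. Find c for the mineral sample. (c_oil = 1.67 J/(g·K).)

Heat lost by the mineral sample = heat gained by the oil:
383·c·(239 − 47.4) = 737·1.67·(47.4 − 10.7)
73383 c = 45170  ⇒  c ≈ 0.6155 J/(g·K)

c ≈ 0.616 J/(g·K)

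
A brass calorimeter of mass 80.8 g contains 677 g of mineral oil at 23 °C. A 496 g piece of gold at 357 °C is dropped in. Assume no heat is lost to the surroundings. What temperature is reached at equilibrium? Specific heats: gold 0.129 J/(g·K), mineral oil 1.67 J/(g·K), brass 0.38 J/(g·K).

Let T be the final temperature. ΣQ_i = 0:
496·0.129·(T − 357) + 677·1.67·(T − 23) + 80.8·0.38·(T − 23) = 0
1225.3 T = 49552
T = 49552 / 1225.3 = 40.4 °C

T_f ≈ 40.4 °C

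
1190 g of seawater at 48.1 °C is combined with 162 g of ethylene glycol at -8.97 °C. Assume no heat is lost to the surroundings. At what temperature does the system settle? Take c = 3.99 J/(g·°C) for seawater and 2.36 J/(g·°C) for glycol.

Conservation of energy gives ΣQ = 0:
1190*3.99*(T − 48.1) + 162*2.36*(T − (-8.97)) = 0
4748.1(T − 48.1) + 382.32(T − (-8.97)) = 0
5130.4 T = 224954
T = 224954 / 5130.4 = 43.8 °C

T_f ≈ 43.8 °C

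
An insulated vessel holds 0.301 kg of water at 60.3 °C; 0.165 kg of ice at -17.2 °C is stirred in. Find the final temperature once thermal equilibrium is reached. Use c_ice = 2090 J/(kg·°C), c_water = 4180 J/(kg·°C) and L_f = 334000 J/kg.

T_f ≈ 7.6 °C

Energy conservation, ΣQ = 0:
ice -17.2→0 °C: 0.165×2090×17.2 = 5931.4; fusion: m_ice L_f = 0.165×334000 = 55110; meltwater 0→T: 0.165×4180×T = 689.7 T; water cools: 0.301×4180×(T − 60.3) = 1258.2(T − 60.3)
1947.9 T = 75868 − 61041 = 14827
T ≈ 7.61 °C. Since T > 0 °C, the all-ice-melts assumption holds.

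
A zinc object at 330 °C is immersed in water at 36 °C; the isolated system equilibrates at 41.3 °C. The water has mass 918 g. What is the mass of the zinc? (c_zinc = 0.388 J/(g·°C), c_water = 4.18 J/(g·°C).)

m ≈ 182 g

|Q_zinc| = |Q_water|:
m×0.388×(330 − 41.3) = 918×4.18×(41.3 − 36)
112.02 m = 20337  ⇒  m ≈ 181.6 g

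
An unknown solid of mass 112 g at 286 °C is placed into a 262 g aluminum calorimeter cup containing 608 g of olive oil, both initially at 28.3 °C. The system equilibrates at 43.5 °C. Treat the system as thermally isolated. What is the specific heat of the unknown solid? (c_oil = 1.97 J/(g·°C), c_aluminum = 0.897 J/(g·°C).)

Energy conservation, ΣQ = 0:
112·c·(43.5 − 286) + 608·1.97·(43.5 − 28.3) + 262·0.897·(43.5 − 28.3) = 0
-27160 c = -21778
c = -21778/-27160 ≈ 0.8018 J/(g·°C)

c ≈ 0.802 J/(g·°C)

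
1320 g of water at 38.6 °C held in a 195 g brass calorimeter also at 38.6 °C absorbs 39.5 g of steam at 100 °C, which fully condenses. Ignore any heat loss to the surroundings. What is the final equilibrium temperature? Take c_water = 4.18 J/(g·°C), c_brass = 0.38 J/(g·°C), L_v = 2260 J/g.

T_f ≈ 55.9 °C

Net heat exchanged in the isolated system is zero:
steam→water at 100 °C releases m L_v = 39.5×2260 = 89270; condensate cools 100→T: 39.5×4.18×(T − 100) = 165.11(T − 100); original water: 5517.6(T − 38.6); cup: 74.1(T − 38.6)
5756.8 T = 89270 + 16511 + 215840 = 321621
T ≈ 55.87 °C, under the boiling point, so the assumption holds.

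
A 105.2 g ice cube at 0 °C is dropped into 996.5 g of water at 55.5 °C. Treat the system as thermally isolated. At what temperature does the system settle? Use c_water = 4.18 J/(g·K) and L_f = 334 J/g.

Energy balance with sensible and latent terms:
latent heat to melt: 105.2·334 = 35137; meltwater 0→T: 105.2·4.18·T = 439.74 T; water cools: 996.5·4.18·(T − 55.5) = 4165.4(T − 55.5)
4605.1 T = 231178 − 35137 = 196041
T ≈ 42.57 °C — above 0 °C, consistent with complete melting.

T_f ≈ 42.6 °C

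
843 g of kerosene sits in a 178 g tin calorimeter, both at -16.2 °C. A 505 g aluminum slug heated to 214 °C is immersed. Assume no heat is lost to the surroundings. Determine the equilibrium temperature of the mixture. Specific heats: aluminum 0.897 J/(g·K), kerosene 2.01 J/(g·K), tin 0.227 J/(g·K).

Energy conservation, ΣQ = 0:
505*0.897*(T − 214) + 843*2.01*(T − (-16.2)) + 178*0.227*(T − (-16.2)) = 0
452.99(T − 214) + 1694.4(T − (-16.2)) + 40.41(T − (-16.2)) = 0
2187.8 T = 68834
T = 68834 / 2187.8 = 31.5 °C

T_f ≈ 31.5 °C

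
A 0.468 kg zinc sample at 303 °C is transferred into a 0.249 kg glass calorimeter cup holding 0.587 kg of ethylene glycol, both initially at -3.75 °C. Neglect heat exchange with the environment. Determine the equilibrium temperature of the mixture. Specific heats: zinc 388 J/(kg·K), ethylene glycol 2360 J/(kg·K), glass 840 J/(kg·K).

Heat gained plus heat lost sum to zero:
0.468*388*(T − 303) + 0.587*2360*(T − (-3.75)) + 0.249*840*(T − (-3.75)) = 0
181.58(T − 303) + 1385.3(T − (-3.75)) + 209.16(T − (-3.75)) = 0
1776.1 T = 49041
T = 49041/1776.1 ≈ 27.61 °C

T_f ≈ 27.6 °C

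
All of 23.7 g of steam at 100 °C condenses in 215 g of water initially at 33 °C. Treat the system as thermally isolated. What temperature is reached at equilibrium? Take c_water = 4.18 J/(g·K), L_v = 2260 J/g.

T_f ≈ 93.3 °C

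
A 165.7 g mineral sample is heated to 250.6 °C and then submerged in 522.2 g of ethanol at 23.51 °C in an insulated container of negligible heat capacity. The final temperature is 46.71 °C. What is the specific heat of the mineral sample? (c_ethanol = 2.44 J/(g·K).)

c ≈ 0.875 J/(g·K)

Heat lost by the mineral sample = heat gained by the ethanol:
165.7·c·(250.6 − 46.71) = 522.2·2.44·(46.71 − 23.51)
33785 c = 29561  ⇒  c ≈ 0.875 J/(g·K)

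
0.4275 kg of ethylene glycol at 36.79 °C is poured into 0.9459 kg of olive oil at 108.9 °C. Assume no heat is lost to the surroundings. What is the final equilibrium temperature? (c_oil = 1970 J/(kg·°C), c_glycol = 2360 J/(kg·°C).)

Setting the total heat transfer to zero:
0.9459×1970×(T − 108.9) + 0.4275×2360×(T − 36.79) = 0
1863.4(T − 108.9) + 1008.9(T − 36.79) = 0
(1863.4 + 1008.9) T = 1863.4×108.9 + 1008.9×36.79
T ≈ 83.57 °C

T_f ≈ 83.6 °C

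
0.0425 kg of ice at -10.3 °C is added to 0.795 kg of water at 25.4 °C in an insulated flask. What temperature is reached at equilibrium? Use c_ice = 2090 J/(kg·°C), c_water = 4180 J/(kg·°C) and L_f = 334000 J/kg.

T_f ≈ 19.8 °C

Heat gained plus heat lost sum to zero:
warm ice to 0 °C: 0.0425·2090·(0 − (-10.3)) = 914.9
  latent heat to melt: 0.0425·334000 = 14195
  meltwater 0→T: 0.0425·4180·T = 177.65 T
  water: 3323.1(T − 25.4)
3500.8 T = 84407 − 15110 = 69297
T ≈ 19.79 °C. Since T > 0 °C, the all-ice-melts assumption holds.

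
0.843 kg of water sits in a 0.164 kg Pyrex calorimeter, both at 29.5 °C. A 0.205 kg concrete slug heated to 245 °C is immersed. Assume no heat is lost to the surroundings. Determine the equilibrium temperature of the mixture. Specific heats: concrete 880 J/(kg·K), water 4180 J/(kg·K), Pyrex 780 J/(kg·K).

T_f ≈ 39.6 °C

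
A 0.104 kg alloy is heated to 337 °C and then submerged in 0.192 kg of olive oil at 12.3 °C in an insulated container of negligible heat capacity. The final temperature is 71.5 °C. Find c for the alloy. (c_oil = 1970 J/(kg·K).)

c ≈ 811 J/(kg·K)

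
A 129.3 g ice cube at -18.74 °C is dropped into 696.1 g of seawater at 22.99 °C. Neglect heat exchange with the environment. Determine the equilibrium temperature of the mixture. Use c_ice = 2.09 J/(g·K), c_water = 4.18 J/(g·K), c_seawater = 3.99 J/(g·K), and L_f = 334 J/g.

T_f ≈ 4.7 °C

Net heat exchanged in the isolated system is zero:
ice -18.74→0 °C: 129.3·2.09·18.74 = 5064.2
  fusion: m_ice L_f = 129.3·334 = 43186
  warm the meltwater: 540.47 T
  seawater cools: 696.1·3.99·(T − 22.99) = 2777.4(T − 22.99)
3317.9 T = 63853 − 48250 = 15603
T ≈ 4.70 °C (positive, so assuming full melt was valid).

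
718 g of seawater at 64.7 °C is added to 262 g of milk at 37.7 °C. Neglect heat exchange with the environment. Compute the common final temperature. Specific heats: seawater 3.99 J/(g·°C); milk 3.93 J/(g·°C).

T_f ≈ 57.6 °C

Heat gained plus heat lost sum to zero:
718·3.99·(T − 64.7) + 262·3.93·(T − 37.7) = 0
(2864.8 + 1029.7) T = 2864.8·64.7 + 1029.7·37.7
T ≈ 57.56 °C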